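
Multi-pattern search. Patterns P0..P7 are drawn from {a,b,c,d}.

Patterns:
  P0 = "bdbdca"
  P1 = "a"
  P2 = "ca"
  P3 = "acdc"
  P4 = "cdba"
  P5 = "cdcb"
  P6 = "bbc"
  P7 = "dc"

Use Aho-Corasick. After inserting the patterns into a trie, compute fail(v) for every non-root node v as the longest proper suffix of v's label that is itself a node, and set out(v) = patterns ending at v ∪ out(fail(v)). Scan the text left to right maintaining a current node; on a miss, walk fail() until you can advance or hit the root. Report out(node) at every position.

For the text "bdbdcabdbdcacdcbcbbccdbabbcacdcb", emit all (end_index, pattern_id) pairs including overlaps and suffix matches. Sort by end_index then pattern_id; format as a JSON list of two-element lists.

Build:
Trie (insert patterns):
  0='ε' goto a→7 b→1 c→8 d→20
  1='b' goto b→18 d→2
  2='bd' goto b→3
  3='bdb' goto d→4
  4='bdbd' goto c→5
  5='bdbdc' goto a→6
  6='bdbdca' goto ·  [P0 ends]
  7='a' goto c→10  [P1 ends]
  8='c' goto a→9 d→13
  9='ca' goto ·  [P2 ends]
  10='ac' goto d→11
  11='acd' goto c→12
  12='acdc' goto ·  [P3 ends]
  13='cd' goto b→14 c→16
  14='cdb' goto a→15
  15='cdba' goto ·  [P4 ends]
  16='cdc' goto b→17
  17='cdcb' goto ·  [P5 ends]
  18='bb' goto c→19
  19='bbc' goto ·  [P6 ends]
  20='d' goto c→21
  21='dc' goto ·  [P7 ends]

BFS fail/out derivation:
  n1('b'): parent n0 fail=0; on 'b' 0 → fail=0;  out ∅∪∅=∅
  n7('a'): parent n0 fail=0; on 'a' 0 → fail=0;  out {1}∪∅={1}
  n8('c'): parent n0 fail=0; on 'c' 0 → fail=0;  out ∅∪∅=∅
  n20('d'): parent n0 fail=0; on 'd' 0 → fail=0;  out ∅∪∅=∅
  n2('bd'): parent n1 fail=0; on 'd' 0 → fail=20;  out ∅∪∅=∅
  n9('ca'): parent n8 fail=0; on 'a' 0 → fail=7;  out {2}∪{1}={1,2}
  n10('ac'): parent n7 fail=0; on 'c' 0 → fail=8;  out ∅∪∅=∅
  n13('cd'): parent n8 fail=0; on 'd' 0 → fail=20;  out ∅∪∅=∅
  n18('bb'): parent n1 fail=0; on 'b' 0 → fail=1;  out ∅∪∅=∅
  n21('dc'): parent n20 fail=0; on 'c' 0 → fail=8;  out {7}∪∅={7}
  n3('bdb'): parent n2 fail=20; on 'b' 20→0 → fail=1;  out ∅∪∅=∅
  n11('acd'): parent n10 fail=8; on 'd' 8 → fail=13;  out ∅∪∅=∅
  n14('cdb'): parent n13 fail=20; on 'b' 20→0 → fail=1;  out ∅∪∅=∅
  n16('cdc'): parent n13 fail=20; on 'c' 20 → fail=21;  out ∅∪{7}={7}
  n19('bbc'): parent n18 fail=1; on 'c' 1→0 → fail=8;  out {6}∪∅={6}
  n4('bdbd'): parent n3 fail=1; on 'd' 1 → fail=2;  out ∅∪∅=∅
  n12('acdc'): parent n11 fail=13; on 'c' 13 → fail=16;  out {3}∪{7}={3,7}
  n15('cdba'): parent n14 fail=1; on 'a' 1→0 → fail=7;  out {4}∪{1}={1,4}
  n17('cdcb'): parent n16 fail=21; on 'b' 21→8→0 → fail=1;  out {5}∪∅={5}
  n5('bdbdc'): parent n4 fail=2; on 'c' 2→20 → fail=21;  out ∅∪{7}={7}
  n6('bdbdca'): parent n5 fail=21; on 'a' 21→8 → fail=9;  out {0}∪{1,2}={0,1,2}

Run:
pos 0 'b': at 1
pos 1 'd': at 2
pos 2 'b': at 3
pos 3 'd': at 4
pos 4 'c': at 5  → match P7@[3:4]
pos 5 'a': at 6  → match P0@[0:5],P1@[5:5],P2@[4:5]
pos 6 'b': at 1 ·f
pos 7 'd': at 2
pos 8 'b': at 3
pos 9 'd': at 4
pos 10 'c': at 5  → match P7@[9:10]
pos 11 'a': at 6  → match P0@[6:11],P1@[11:11],P2@[10:11]
pos 12 'c': at 10 ·f
pos 13 'd': at 11
pos 14 'c': at 12  → match P3@[11:14],P7@[13:14]
pos 15 'b': at 17 ·f  → match P5@[12:15]
pos 16 'c': at 8 ·f
pos 17 'b': at 1 ·f
pos 18 'b': at 18
pos 19 'c': at 19  → match P6@[17:19]
pos 20 'c': at 8 ·f
pos 21 'd': at 13
pos 22 'b': at 14
pos 23 'a': at 15  → match P1@[23:23],P4@[20:23]
pos 24 'b': at 1 ·f
pos 25 'b': at 18
pos 26 'c': at 19  → match P6@[24:26]
pos 27 'a': at 9 ·f  → match P1@[27:27],P2@[26:27]
pos 28 'c': at 10 ·f
pos 29 'd': at 11
pos 30 'c': at 12  → match P3@[27:30],P7@[29:30]
pos 31 'b': at 17 ·f  → match P5@[28:31]

All matches (sorted): [[4,7],[5,0],[5,1],[5,2],[10,7],[11,0],[11,1],[11,2],[14,3],[14,7],[15,5],[19,6],[23,1],[23,4],[26,6],[27,1],[27,2],[30,3],[30,7],[31,5]]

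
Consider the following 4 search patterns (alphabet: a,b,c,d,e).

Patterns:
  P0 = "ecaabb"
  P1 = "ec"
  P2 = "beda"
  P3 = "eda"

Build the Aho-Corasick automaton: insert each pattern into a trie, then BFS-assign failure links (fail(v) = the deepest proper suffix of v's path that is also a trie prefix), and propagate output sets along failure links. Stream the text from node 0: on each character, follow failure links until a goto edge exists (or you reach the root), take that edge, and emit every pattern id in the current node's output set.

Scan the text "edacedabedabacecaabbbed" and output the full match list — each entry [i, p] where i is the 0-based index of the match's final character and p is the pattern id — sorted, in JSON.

Build:
Trie (insert patterns):
  0='ε' goto b→7 e→1
  1='e' goto c→2 d→11
  2='ec' goto a→3  [P1 ends]
  3='eca' goto a→4
  4='ecaa' goto b→5
  5='ecaab' goto b→6
  6='ecaabb' goto ·  [P0 ends]
  7='b' goto e→8
  8='be' goto d→9
  9='bed' goto a→10
  10='beda' goto ·  [P2 ends]
  11='ed' goto a→12
  12='eda' goto ·  [P3 ends]

Failure links (BFS by depth):
  n1('e'): parent n0 fail=0; on 'e' 0 → fail=0;  out ∅∪∅=∅
  n7('b'): parent n0 fail=0; on 'b' 0 → fail=0;  out ∅∪∅=∅
  n2('ec'): parent n1 fail=0; on 'c' 0 → fail=0;  out {1}∪∅={1}
  n8('be'): parent n7 fail=0; on 'e' 0 → fail=1;  out ∅∪∅=∅
  n11('ed'): parent n1 fail=0; on 'd' 0 → fail=0;  out ∅∪∅=∅
  n3('eca'): parent n2 fail=0; on 'a' 0 → fail=0;  out ∅∪∅=∅
  n9('bed'): parent n8 fail=1; on 'd' 1 → fail=11;  out ∅∪∅=∅
  n12('eda'): parent n11 fail=0; on 'a' 0 → fail=0;  out {3}∪∅={3}
  n4('ecaa'): parent n3 fail=0; on 'a' 0 → fail=0;  out ∅∪∅=∅
  n10('beda'): parent n9 fail=11; on 'a' 11 → fail=12;  out {2}∪{3}={2,3}
  n5('ecaab'): parent n4 fail=0; on 'b' 0 → fail=7;  out ∅∪∅=∅
  n6('ecaabb'): parent n5 fail=7; on 'b' 7→0 → fail=7;  out {0}∪∅={0}

Scan:
i=0 'e': node 0→1
i=1 'd': node 1→11
i=2 'a': node 11→12  ** P3@[0:2]
i=3 'c': node 12→0 (fail-walked)
i=4 'e': node 0→1
i=5 'd': node 1→11
i=6 'a': node 11→12  ** P3@[4:6]
i=7 'b': node 12→7 (fail-walked)
i=8 'e': node 7→8
i=9 'd': node 8→9
i=10 'a': node 9→10  ** P2@[7:10],P3@[8:10]
i=11 'b': node 10→7 (fail-walked)
i=12 'a': node 7→0 (fail-walked)
i=13 'c': node 0→0
i=14 'e': node 0→1
i=15 'c': node 1→2  ** P1@[14:15]
i=16 'a': node 2→3
i=17 'a': node 3→4
i=18 'b': node 4→5
i=19 'b': node 5→6  ** P0@[14:19]
i=20 'b': node 6→7 (fail-walked)
i=21 'e': node 7→8
i=22 'd': node 8→9

Matches: [[2,3],[6,3],[10,2],[10,3],[15,1],[19,0]]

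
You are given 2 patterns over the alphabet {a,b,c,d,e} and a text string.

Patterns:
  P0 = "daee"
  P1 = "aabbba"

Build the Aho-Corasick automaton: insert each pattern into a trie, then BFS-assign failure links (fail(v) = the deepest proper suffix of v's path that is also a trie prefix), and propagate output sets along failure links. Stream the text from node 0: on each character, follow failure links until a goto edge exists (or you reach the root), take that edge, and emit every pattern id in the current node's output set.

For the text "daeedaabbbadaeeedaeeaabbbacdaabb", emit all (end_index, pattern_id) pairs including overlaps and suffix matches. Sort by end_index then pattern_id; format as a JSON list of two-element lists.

Construct AC machine:
Trie nodes:
  n0 'ε': a→5 d→1
  n1 'd': a→2
  n2 'da': e→3
  n3 'dae': e→4
  n4 'daee': ·  ←P0
  n5 'a': a→6
  n6 'aa': b→7
  n7 'aab': b→8
  n8 'aabb': b→9
  n9 'aabbb': a→10
  n10 'aabbba': ·  ←P1

BFS fail/out derivation:
  fail(1) 'd': from fail(0)=0 chase 'd': 0 ⇒ 0;  out=∅∪out(0)=∅
  fail(5) 'a': from fail(0)=0 chase 'a': 0 ⇒ 0;  out=∅∪out(0)=∅
  fail(2) 'da': from fail(1)=0 chase 'a': 0 ⇒ 5;  out=∅∪out(5)=∅
  fail(6) 'aa': from fail(5)=0 chase 'a': 0 ⇒ 5;  out=∅∪out(5)=∅
  fail(3) 'dae': from fail(2)=5 chase 'e': 5→0 ⇒ 0;  out=∅∪out(0)=∅
  fail(7) 'aab': from fail(6)=5 chase 'b': 5→0 ⇒ 0;  out=∅∪out(0)=∅
  fail(4) 'daee': from fail(3)=0 chase 'e': 0 ⇒ 0;  out={0}∪out(0)={0}
  fail(8) 'aabb': from fail(7)=0 chase 'b': 0 ⇒ 0;  out=∅∪out(0)=∅
  fail(9) 'aabbb': from fail(8)=0 chase 'b': 0 ⇒ 0;  out=∅∪out(0)=∅
  fail(10) 'aabbba': from fail(9)=0 chase 'a': 0 ⇒ 5;  out={1}∪out(5)={1}

Scan:
i=0 'd': node 0→1
i=1 'a': node 1→2
i=2 'e': node 2→3
i=3 'e': node 3→4  emit P0@[0:3]
i=4 'd': node 4→1 ·f
i=5 'a': node 1→2
i=6 'a': node 2→6 ·f
i=7 'b': node 6→7
i=8 'b': node 7→8
i=9 'b': node 8→9
i=10 'a': node 9→10  emit P1@[5:10]
i=11 'd': node 10→1 ·f
i=12 'a': node 1→2
i=13 'e': node 2→3
i=14 'e': node 3→4  emit P0@[11:14]
i=15 'e': node 4→0 ·f
i=16 'd': node 0→1
i=17 'a': node 1→2
i=18 'e': node 2→3
i=19 'e': node 3→4  emit P0@[16:19]
i=20 'a': node 4→5 ·f
i=21 'a': node 5→6
i=22 'b': node 6→7
i=23 'b': node 7→8
i=24 'b': node 8→9
i=25 'a': node 9→10  emit P1@[20:25]
i=26 'c': node 10→0 ·f
i=27 'd': node 0→1
i=28 'a': node 1→2
i=29 'a': node 2→6 ·f
i=30 'b': node 6→7
i=31 'b': node 7→8

All matches (sorted): [[3,0],[10,1],[14,0],[19,0],[25,1]]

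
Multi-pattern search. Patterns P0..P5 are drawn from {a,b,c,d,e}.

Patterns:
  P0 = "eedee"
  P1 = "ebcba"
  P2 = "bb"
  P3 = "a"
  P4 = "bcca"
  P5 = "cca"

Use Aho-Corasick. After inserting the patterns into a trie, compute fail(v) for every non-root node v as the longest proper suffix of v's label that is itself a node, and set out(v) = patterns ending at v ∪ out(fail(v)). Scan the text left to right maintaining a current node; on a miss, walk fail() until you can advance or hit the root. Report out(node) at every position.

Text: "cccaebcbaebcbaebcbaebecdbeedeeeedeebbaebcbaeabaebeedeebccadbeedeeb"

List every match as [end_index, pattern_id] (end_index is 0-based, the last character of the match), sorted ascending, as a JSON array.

Construct AC machine:
Trie nodes:
  0='ε' goto a→12 b→10 c→16 e→1
  1='e' goto b→6 e→2
  2='ee' goto d→3
  3='eed' goto e→4
  4='eede' goto e→5
  5='eedee' goto ·  ←P0
  6='eb' goto c→7
  7='ebc' goto b→8
  8='ebcb' goto a→9
  9='ebcba' goto ·  ←P1
  10='b' goto b→11 c→13
  11='bb' goto ·  ←P2
  12='a' goto ·  ←P3
  13='bc' goto c→14
  14='bcc' goto a→15
  15='bcca' goto ·  ←P4
  16='c' goto c→17
  17='cc' goto a→18
  18='cca' goto ·  ←P5

Failure links (BFS by depth):
  fail(1) 'e': from fail(0)=0 chase 'e': 0 ⇒ 0;  out=∅∪out(0)=∅
  fail(10) 'b': from fail(0)=0 chase 'b': 0 ⇒ 0;  out=∅∪out(0)=∅
  fail(12) 'a': from fail(0)=0 chase 'a': 0 ⇒ 0;  out={3}∪out(0)={3}
  fail(16) 'c': from fail(0)=0 chase 'c': 0 ⇒ 0;  out=∅∪out(0)=∅
  fail(2) 'ee': from fail(1)=0 chase 'e': 0 ⇒ 1;  out=∅∪out(1)=∅
  fail(6) 'eb': from fail(1)=0 chase 'b': 0 ⇒ 10;  out=∅∪out(10)=∅
  fail(11) 'bb': from fail(10)=0 chase 'b': 0 ⇒ 10;  out={2}∪out(10)={2}
  fail(13) 'bc': from fail(10)=0 chase 'c': 0 ⇒ 16;  out=∅∪out(16)=∅
  fail(17) 'cc': from fail(16)=0 chase 'c': 0 ⇒ 16;  out=∅∪out(16)=∅
  fail(3) 'eed': from fail(2)=1 chase 'd': 1→0 ⇒ 0;  out=∅∪out(0)=∅
  fail(7) 'ebc': from fail(6)=10 chase 'c': 10 ⇒ 13;  out=∅∪out(13)=∅
  fail(14) 'bcc': from fail(13)=16 chase 'c': 16 ⇒ 17;  out=∅∪out(17)=∅
  fail(18) 'cca': from fail(17)=16 chase 'a': 16→0 ⇒ 12;  out={5}∪out(12)={3,5}
  fail(4) 'eede': from fail(3)=0 chase 'e': 0 ⇒ 1;  out=∅∪out(1)=∅
  fail(8) 'ebcb': from fail(7)=13 chase 'b': 13→16→0 ⇒ 10;  out=∅∪out(10)=∅
  fail(15) 'bcca': from fail(14)=17 chase 'a': 17 ⇒ 18;  out={4}∪out(18)={3,4,5}
  fail(5) 'eedee': from fail(4)=1 chase 'e': 1 ⇒ 2;  out={0}∪out(2)={0}
  fail(9) 'ebcba': from fail(8)=10 chase 'a': 10→0 ⇒ 12;  out={1}∪out(12)={1,3}

Run:
i=0 'c': node 0→16
i=1 'c': node 16→17
i=2 'c': node 17→17 ·f
i=3 'a': node 17→18  ** P3@[3:3],P5@[1:3]
i=4 'e': node 18→1 ·f
i=5 'b': node 1→6
i=6 'c': node 6→7
i=7 'b': node 7→8
i=8 'a': node 8→9  ** P1@[4:8],P3@[8:8]
i=9 'e': node 9→1 ·f
i=10 'b': node 1→6
i=11 'c': node 6→7
i=12 'b': node 7→8
i=13 'a': node 8→9  ** P1@[9:13],P3@[13:13]
i=14 'e': node 9→1 ·f
i=15 'b': node 1→6
i=16 'c': node 6→7
i=17 'b': node 7→8
i=18 'a': node 8→9  ** P1@[14:18],P3@[18:18]
i=19 'e': node 9→1 ·f
i=20 'b': node 1→6
i=21 'e': node 6→1 ·f
i=22 'c': node 1→16 ·f
i=23 'd': node 16→0 ·f
i=24 'b': node 0→10
i=25 'e': node 10→1 ·f
i=26 'e': node 1→2
i=27 'd': node 2→3
i=28 'e': node 3→4
i=29 'e': node 4→5  ** P0@[25:29]
i=30 'e': node 5→2 ·f
i=31 'e': node 2→2 ·f
i=32 'd': node 2→3
i=33 'e': node 3→4
i=34 'e': node 4→5  ** P0@[30:34]
i=35 'b': node 5→6 ·f
i=36 'b': node 6→11 ·f  ** P2@[35:36]
i=37 'a': node 11→12 ·f  ** P3@[37:37]
i=38 'e': node 12→1 ·f
i=39 'b': node 1→6
i=40 'c': node 6→7
i=41 'b': node 7→8
i=42 'a': node 8→9  ** P1@[38:42],P3@[42:42]
i=43 'e': node 9→1 ·f
i=44 'a': node 1→12 ·f  ** P3@[44:44]
i=45 'b': node 12→10 ·f
i=46 'a': node 10→12 ·f  ** P3@[46:46]
i=47 'e': node 12→1 ·f
i=48 'b': node 1→6
i=49 'e': node 6→1 ·f
i=50 'e': node 1→2
i=51 'd': node 2→3
i=52 'e': node 3→4
i=53 'e': node 4→5  ** P0@[49:53]
i=54 'b': node 5→6 ·f
i=55 'c': node 6→7
i=56 'c': node 7→14 ·f
i=57 'a': node 14→15  ** P3@[57:57],P4@[54:57],P5@[55:57]
i=58 'd': node 15→0 ·f
i=59 'b': node 0→10
i=60 'e': node 10→1 ·f
i=61 'e': node 1→2
i=62 'd': node 2→3
i=63 'e': node 3→4
i=64 'e': node 4→5  ** P0@[60:64]
i=65 'b': node 5→6 ·f

All matches (sorted): [[3,3],[3,5],[8,1],[8,3],[13,1],[13,3],[18,1],[18,3],[29,0],[34,0],[36,2],[37,3],[42,1],[42,3],[44,3],[46,3],[53,0],[57,3],[57,4],[57,5],[64,0]]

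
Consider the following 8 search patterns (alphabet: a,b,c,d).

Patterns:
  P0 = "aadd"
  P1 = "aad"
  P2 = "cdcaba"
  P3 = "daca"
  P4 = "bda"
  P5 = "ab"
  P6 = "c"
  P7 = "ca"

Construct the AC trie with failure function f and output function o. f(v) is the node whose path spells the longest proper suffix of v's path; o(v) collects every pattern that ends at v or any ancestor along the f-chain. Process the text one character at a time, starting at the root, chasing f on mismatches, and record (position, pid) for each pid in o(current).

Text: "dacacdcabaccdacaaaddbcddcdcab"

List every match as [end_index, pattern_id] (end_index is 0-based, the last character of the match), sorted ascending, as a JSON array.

Build:
Trie nodes:
  n0 'ε': a→1 b→15 c→5 d→11
  n1 'a': a→2 b→18
  n2 'aa': d→3
  n3 'aad': d→4  ←P1
  n4 'aadd': ·  ←P0
  n5 'c': a→19 d→6  ←P6
  n6 'cd': c→7
  n7 'cdc': a→8
  n8 'cdca': b→9
  n9 'cdcab': a→10
  n10 'cdcaba': ·  ←P2
  n11 'd': a→12
  n12 'da': c→13
  n13 'dac': a→14
  n14 'daca': ·  ←P3
  n15 'b': d→16
  n16 'bd': a→17
  n17 'bda': ·  ←P4
  n18 'ab': ·  ←P5
  n19 'ca': ·  ←P7

BFS fail/out derivation:
  fail(1) 'a': from fail(0)=0 chase 'a': 0 ⇒ 0;  out=∅∪out(0)=∅
  fail(5) 'c': from fail(0)=0 chase 'c': 0 ⇒ 0;  out={6}∪out(0)={6}
  fail(11) 'd': from fail(0)=0 chase 'd': 0 ⇒ 0;  out=∅∪out(0)=∅
  fail(15) 'b': from fail(0)=0 chase 'b': 0 ⇒ 0;  out=∅∪out(0)=∅
  fail(2) 'aa': from fail(1)=0 chase 'a': 0 ⇒ 1;  out=∅∪out(1)=∅
  fail(6) 'cd': from fail(5)=0 chase 'd': 0 ⇒ 11;  out=∅∪out(11)=∅
  fail(12) 'da': from fail(11)=0 chase 'a': 0 ⇒ 1;  out=∅∪out(1)=∅
  fail(16) 'bd': from fail(15)=0 chase 'd': 0 ⇒ 11;  out=∅∪out(11)=∅
  fail(18) 'ab': from fail(1)=0 chase 'b': 0 ⇒ 15;  out={5}∪out(15)={5}
  fail(19) 'ca': from fail(5)=0 chase 'a': 0 ⇒ 1;  out={7}∪out(1)={7}
  fail(3) 'aad': from fail(2)=1 chase 'd': 1→0 ⇒ 11;  out={1}∪out(11)={1}
  fail(7) 'cdc': from fail(6)=11 chase 'c': 11→0 ⇒ 5;  out=∅∪out(5)={6}
  fail(13) 'dac': from fail(12)=1 chase 'c': 1→0 ⇒ 5;  out=∅∪out(5)={6}
  fail(17) 'bda': from fail(16)=11 chase 'a': 11 ⇒ 12;  out={4}∪out(12)={4}
  fail(4) 'aadd': from fail(3)=11 chase 'd': 11→0 ⇒ 11;  out={0}∪out(11)={0}
  fail(8) 'cdca': from fail(7)=5 chase 'a': 5 ⇒ 19;  out=∅∪out(19)={7}
  fail(14) 'daca': from fail(13)=5 chase 'a': 5 ⇒ 19;  out={3}∪out(19)={3,7}
  fail(9) 'cdcab': from fail(8)=19 chase 'b': 19→1 ⇒ 18;  out=∅∪out(18)={5}
  fail(10) 'cdcaba': from fail(9)=18 chase 'a': 18→15→0 ⇒ 1;  out={2}∪out(1)={2}

Run:
[0] read 'd'  n0⇒n11
[1] read 'a'  n11⇒n12
[2] read 'c'  n12⇒n13  ** P6@[2:2]
[3] read 'a'  n13⇒n14  ** P3@[0:3],P7@[2:3]
[4] read 'c'  n14⇒n5 ·f  ** P6@[4:4]
[5] read 'd'  n5⇒n6
[6] read 'c'  n6⇒n7  ** P6@[6:6]
[7] read 'a'  n7⇒n8  ** P7@[6:7]
[8] read 'b'  n8⇒n9  ** P5@[7:8]
[9] read 'a'  n9⇒n10  ** P2@[4:9]
[10] read 'c'  n10⇒n5 ·f  ** P6@[10:10]
[11] read 'c'  n5⇒n5 ·f  ** P6@[11:11]
[12] read 'd'  n5⇒n6
[13] read 'a'  n6⇒n12 ·f
[14] read 'c'  n12⇒n13  ** P6@[14:14]
[15] read 'a'  n13⇒n14  ** P3@[12:15],P7@[14:15]
[16] read 'a'  n14⇒n2 ·f
[17] read 'a'  n2⇒n2 ·f
[18] read 'd'  n2⇒n3  ** P1@[16:18]
[19] read 'd'  n3⇒n4  ** P0@[16:19]
[20] read 'b'  n4⇒n15 ·f
[21] read 'c'  n15⇒n5 ·f  ** P6@[21:21]
[22] read 'd'  n5⇒n6
[23] read 'd'  n6⇒n11 ·f
[24] read 'c'  n11⇒n5 ·f  ** P6@[24:24]
[25] read 'd'  n5⇒n6
[26] read 'c'  n6⇒n7  ** P6@[26:26]
[27] read 'a'  n7⇒n8  ** P7@[26:27]
[28] read 'b'  n8⇒n9  ** P5@[27:28]

All matches (sorted): [[2,6],[3,3],[3,7],[4,6],[6,6],[7,7],[8,5],[9,2],[10,6],[11,6],[14,6],[15,3],[15,7],[18,1],[19,0],[21,6],[24,6],[26,6],[27,7],[28,5]]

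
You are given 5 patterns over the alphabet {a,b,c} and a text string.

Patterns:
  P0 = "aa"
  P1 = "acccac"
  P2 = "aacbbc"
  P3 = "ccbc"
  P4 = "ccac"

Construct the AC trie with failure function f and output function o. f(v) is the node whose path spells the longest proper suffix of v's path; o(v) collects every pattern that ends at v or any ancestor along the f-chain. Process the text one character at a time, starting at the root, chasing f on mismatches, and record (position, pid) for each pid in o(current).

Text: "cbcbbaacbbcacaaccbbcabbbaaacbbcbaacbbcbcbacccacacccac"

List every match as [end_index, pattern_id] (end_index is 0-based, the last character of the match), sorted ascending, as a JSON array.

Build:
Trie nodes:
  n0 'ε': a→1 c→12
  n1 'a': a→2 c→3
  n2 'aa': c→8  [P0 ends]
  n3 'ac': c→4
  n4 'acc': c→5
  n5 'accc': a→6
  n6 'accca': c→7
  n7 'acccac': ·  [P1 ends]
  n8 'aac': b→9
  n9 'aacb': b→10
  n10 'aacbb': c→11
  n11 'aacbbc': ·  [P2 ends]
  n12 'c': c→13
  n13 'cc': a→16 b→14
  n14 'ccb': c→15
  n15 'ccbc': ·  [P3 ends]
  n16 'cca': c→17
  n17 'ccac': ·  [P4 ends]

Failure links (BFS by depth):
  fail(1) 'a': from fail(0)=0 chase 'a': 0 ⇒ 0;  out=∅∪out(0)=∅
  fail(12) 'c': from fail(0)=0 chase 'c': 0 ⇒ 0;  out=∅∪out(0)=∅
  fail(2) 'aa': from fail(1)=0 chase 'a': 0 ⇒ 1;  out={0}∪out(1)={0}
  fail(3) 'ac': from fail(1)=0 chase 'c': 0 ⇒ 12;  out=∅∪out(12)=∅
  fail(13) 'cc': from fail(12)=0 chase 'c': 0 ⇒ 12;  out=∅∪out(12)=∅
  fail(4) 'acc': from fail(3)=12 chase 'c': 12 ⇒ 13;  out=∅∪out(13)=∅
  fail(8) 'aac': from fail(2)=1 chase 'c': 1 ⇒ 3;  out=∅∪out(3)=∅
  fail(14) 'ccb': from fail(13)=12 chase 'b': 12→0 ⇒ 0;  out=∅∪out(0)=∅
  fail(16) 'cca': from fail(13)=12 chase 'a': 12→0 ⇒ 1;  out=∅∪out(1)=∅
  fail(5) 'accc': from fail(4)=13 chase 'c': 13→12 ⇒ 13;  out=∅∪out(13)=∅
  fail(9) 'aacb': from fail(8)=3 chase 'b': 3→12→0 ⇒ 0;  out=∅∪out(0)=∅
  fail(15) 'ccbc': from fail(14)=0 chase 'c': 0 ⇒ 12;  out={3}∪out(12)={3}
  fail(17) 'ccac': from fail(16)=1 chase 'c': 1 ⇒ 3;  out={4}∪out(3)={4}
  fail(6) 'accca': from fail(5)=13 chase 'a': 13 ⇒ 16;  out=∅∪out(16)=∅
  fail(10) 'aacbb': from fail(9)=0 chase 'b': 0 ⇒ 0;  out=∅∪out(0)=∅
  fail(7) 'acccac': from fail(6)=16 chase 'c': 16 ⇒ 17;  out={1}∪out(17)={1,4}
  fail(11) 'aacbbc': from fail(10)=0 chase 'c': 0 ⇒ 12;  out={2}∪out(12)={2}

Scan:
i=0 'c': node 0→12
i=1 'b': node 12→0 (fail-walked)
i=2 'c': node 0→12
i=3 'b': node 12→0 (fail-walked)
i=4 'b': node 0→0
i=5 'a': node 0→1
i=6 'a': node 1→2  → match P0@[5:6]
i=7 'c': node 2→8
i=8 'b': node 8→9
i=9 'b': node 9→10
i=10 'c': node 10→11  → match P2@[5:10]
i=11 'a': node 11→1 (fail-walked)
i=12 'c': node 1→3
i=13 'a': node 3→1 (fail-walked)
i=14 'a': node 1→2  → match P0@[13:14]
i=15 'c': node 2→8
i=16 'c': node 8→4 (fail-walked)
i=17 'b': node 4→14 (fail-walked)
i=18 'b': node 14→0 (fail-walked)
i=19 'c': node 0→12
i=20 'a': node 12→1 (fail-walked)
i=21 'b': node 1→0 (fail-walked)
i=22 'b': node 0→0
i=23 'b': node 0→0
i=24 'a': node 0→1
i=25 'a': node 1→2  → match P0@[24:25]
i=26 'a': node 2→2 (fail-walked)  → match P0@[25:26]
i=27 'c': node 2→8
i=28 'b': node 8→9
i=29 'b': node 9→10
i=30 'c': node 10→11  → match P2@[25:30]
i=31 'b': node 11→0 (fail-walked)
i=32 'a': node 0→1
i=33 'a': node 1→2  → match P0@[32:33]
i=34 'c': node 2→8
i=35 'b': node 8→9
i=36 'b': node 9→10
i=37 'c': node 10→11  → match P2@[32:37]
i=38 'b': node 11→0 (fail-walked)
i=39 'c': node 0→12
i=40 'b': node 12→0 (fail-walked)
i=41 'a': node 0→1
i=42 'c': node 1→3
i=43 'c': node 3→4
i=44 'c': node 4→5
i=45 'a': node 5→6
i=46 'c': node 6→7  → match P1@[41:46],P4@[43:46]
i=47 'a': node 7→1 (fail-walked)
i=48 'c': node 1→3
i=49 'c': node 3→4
i=50 'c': node 4→5
i=51 'a': node 5→6
i=52 'c': node 6→7  → match P1@[47:52],P4@[49:52]

All matches (sorted): [[6,0],[10,2],[14,0],[25,0],[26,0],[30,2],[33,0],[37,2],[46,1],[46,4],[52,1],[52,4]]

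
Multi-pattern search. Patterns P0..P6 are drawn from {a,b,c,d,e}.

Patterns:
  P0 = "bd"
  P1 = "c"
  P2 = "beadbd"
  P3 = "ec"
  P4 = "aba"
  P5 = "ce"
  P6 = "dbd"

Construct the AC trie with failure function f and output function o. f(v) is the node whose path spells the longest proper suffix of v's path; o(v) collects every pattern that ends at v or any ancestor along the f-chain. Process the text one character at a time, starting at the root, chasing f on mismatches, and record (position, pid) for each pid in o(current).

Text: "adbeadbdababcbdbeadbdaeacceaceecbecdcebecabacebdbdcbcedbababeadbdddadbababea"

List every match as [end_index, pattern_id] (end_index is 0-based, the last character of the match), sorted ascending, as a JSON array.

Construct AC machine:
Trie (insert patterns):
  n0 'ε': a→11 b→1 c→3 d→15 e→9
  n1 'b': d→2 e→4
  n2 'bd': ·  ←P0
  n3 'c': e→14  ←P1
  n4 'be': a→5
  n5 'bea': d→6
  n6 'bead': b→7
  n7 'beadb': d→8
  n8 'beadbd': ·  ←P2
  n9 'e': c→10
  n10 'ec': ·  ←P3
  n11 'a': b→12
  n12 'ab': a→13
  n13 'aba': ·  ←P4
  n14 'ce': ·  ←P5
  n15 'd': b→16
  n16 'db': d→17
  n17 'dbd': ·  ←P6

BFS fail/out derivation:
  fail(1) 'b': from fail(0)=0 chase 'b': 0 ⇒ 0;  out=∅∪out(0)=∅
  fail(3) 'c': from fail(0)=0 chase 'c': 0 ⇒ 0;  out={1}∪out(0)={1}
  fail(9) 'e': from fail(0)=0 chase 'e': 0 ⇒ 0;  out=∅∪out(0)=∅
  fail(11) 'a': from fail(0)=0 chase 'a': 0 ⇒ 0;  out=∅∪out(0)=∅
  fail(15) 'd': from fail(0)=0 chase 'd': 0 ⇒ 0;  out=∅∪out(0)=∅
  fail(2) 'bd': from fail(1)=0 chase 'd': 0 ⇒ 15;  out={0}∪out(15)={0}
  fail(4) 'be': from fail(1)=0 chase 'e': 0 ⇒ 9;  out=∅∪out(9)=∅
  fail(10) 'ec': from fail(9)=0 chase 'c': 0 ⇒ 3;  out={3}∪out(3)={1,3}
  fail(12) 'ab': from fail(11)=0 chase 'b': 0 ⇒ 1;  out=∅∪out(1)=∅
  fail(14) 'ce': from fail(3)=0 chase 'e': 0 ⇒ 9;  out={5}∪out(9)={5}
  fail(16) 'db': from fail(15)=0 chase 'b': 0 ⇒ 1;  out=∅∪out(1)=∅
  fail(5) 'bea': from fail(4)=9 chase 'a': 9→0 ⇒ 11;  out=∅∪out(11)=∅
  fail(13) 'aba': from fail(12)=1 chase 'a': 1→0 ⇒ 11;  out={4}∪out(11)={4}
  fail(17) 'dbd': from fail(16)=1 chase 'd': 1 ⇒ 2;  out={6}∪out(2)={0,6}
  fail(6) 'bead': from fail(5)=11 chase 'd': 11→0 ⇒ 15;  out=∅∪out(15)=∅
  fail(7) 'beadb': from fail(6)=15 chase 'b': 15 ⇒ 16;  out=∅∪out(16)=∅
  fail(8) 'beadbd': from fail(7)=16 chase 'd': 16 ⇒ 17;  out={2}∪out(17)={0,2,6}

Scan:
pos 0 'a': at 11
pos 1 'd': at 15 (via fail)
pos 2 'b': at 16
pos 3 'e': at 4 (via fail)
pos 4 'a': at 5
pos 5 'd': at 6
pos 6 'b': at 7
pos 7 'd': at 8  ** P0@[6:7],P2@[2:7],P6@[5:7]
pos 8 'a': at 11 (via fail)
pos 9 'b': at 12
pos 10 'a': at 13  ** P4@[8:10]
pos 11 'b': at 12 (via fail)
pos 12 'c': at 3 (via fail)  ** P1@[12:12]
pos 13 'b': at 1 (via fail)
pos 14 'd': at 2  ** P0@[13:14]
pos 15 'b': at 16 (via fail)
pos 16 'e': at 4 (via fail)
pos 17 'a': at 5
pos 18 'd': at 6
pos 19 'b': at 7
pos 20 'd': at 8  ** P0@[19:20],P2@[15:20],P6@[18:20]
pos 21 'a': at 11 (via fail)
pos 22 'e': at 9 (via fail)
pos 23 'a': at 11 (via fail)
pos 24 'c': at 3 (via fail)  ** P1@[24:24]
pos 25 'c': at 3 (via fail)  ** P1@[25:25]
pos 26 'e': at 14  ** P5@[25:26]
pos 27 'a': at 11 (via fail)
pos 28 'c': at 3 (via fail)  ** P1@[28:28]
pos 29 'e': at 14  ** P5@[28:29]
pos 30 'e': at 9 (via fail)
pos 31 'c': at 10  ** P1@[31:31],P3@[30:31]
pos 32 'b': at 1 (via fail)
pos 33 'e': at 4
pos 34 'c': at 10 (via fail)  ** P1@[34:34],P3@[33:34]
pos 35 'd': at 15 (via fail)
pos 36 'c': at 3 (via fail)  ** P1@[36:36]
pos 37 'e': at 14  ** P5@[36:37]
pos 38 'b': at 1 (via fail)
pos 39 'e': at 4
pos 40 'c': at 10 (via fail)  ** P1@[40:40],P3@[39:40]
pos 41 'a': at 11 (via fail)
pos 42 'b': at 12
pos 43 'a': at 13  ** P4@[41:43]
pos 44 'c': at 3 (via fail)  ** P1@[44:44]
pos 45 'e': at 14  ** P5@[44:45]
pos 46 'b': at 1 (via fail)
pos 47 'd': at 2  ** P0@[46:47]
pos 48 'b': at 16 (via fail)
pos 49 'd': at 17  ** P0@[48:49],P6@[47:49]
pos 50 'c': at 3 (via fail)  ** P1@[50:50]
pos 51 'b': at 1 (via fail)
pos 52 'c': at 3 (via fail)  ** P1@[52:52]
pos 53 'e': at 14  ** P5@[52:53]
pos 54 'd': at 15 (via fail)
pos 55 'b': at 16
pos 56 'a': at 11 (via fail)
pos 57 'b': at 12
pos 58 'a': at 13  ** P4@[56:58]
pos 59 'b': at 12 (via fail)
pos 60 'e': at 4 (via fail)
pos 61 'a': at 5
pos 62 'd': at 6
pos 63 'b': at 7
pos 64 'd': at 8  ** P0@[63:64],P2@[59:64],P6@[62:64]
pos 65 'd': at 15 (via fail)
pos 66 'd': at 15 (via fail)
pos 67 'a': at 11 (via fail)
pos 68 'd': at 15 (via fail)
pos 69 'b': at 16
pos 70 'a': at 11 (via fail)
pos 71 'b': at 12
pos 72 'a': at 13  ** P4@[70:72]
pos 73 'b': at 12 (via fail)
pos 74 'e': at 4 (via fail)
pos 75 'a': at 5

Result: [[7,0],[7,2],[7,6],[10,4],[12,1],[14,0],[20,0],[20,2],[20,6],[24,1],[25,1],[26,5],[28,1],[29,5],[31,1],[31,3],[34,1],[34,3],[36,1],[37,5],[40,1],[40,3],[43,4],[44,1],[45,5],[47,0],[49,0],[49,6],[50,1],[52,1],[53,5],[58,4],[64,0],[64,2],[64,6],[72,4]]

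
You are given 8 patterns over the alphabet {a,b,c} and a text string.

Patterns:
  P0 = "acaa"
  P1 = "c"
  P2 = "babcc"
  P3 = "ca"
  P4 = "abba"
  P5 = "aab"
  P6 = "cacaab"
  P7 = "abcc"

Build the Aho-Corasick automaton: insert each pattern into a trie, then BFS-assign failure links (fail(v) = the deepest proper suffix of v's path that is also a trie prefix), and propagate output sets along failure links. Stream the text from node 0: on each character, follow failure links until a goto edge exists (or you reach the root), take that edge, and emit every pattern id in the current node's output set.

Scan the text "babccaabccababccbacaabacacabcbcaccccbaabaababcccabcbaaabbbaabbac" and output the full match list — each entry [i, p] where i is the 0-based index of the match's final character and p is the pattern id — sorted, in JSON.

Build automaton:
Trie (insert patterns):
  n0 'ε': a→1 b→6 c→5
  n1 'a': a→15 b→12 c→2
  n2 'ac': a→3
  n3 'aca': a→4
  n4 'acaa': ·  ←P0
  n5 'c': a→11  ←P1
  n6 'b': a→7
  n7 'ba': b→8
  n8 'bab': c→9
  n9 'babc': c→10
  n10 'babcc': ·  ←P2
  n11 'ca': c→17  ←P3
  n12 'ab': b→13 c→21
  n13 'abb': a→14
  n14 'abba': ·  ←P4
  n15 'aa': b→16
  n16 'aab': ·  ←P5
  n17 'cac': a→18
  n18 'caca': a→19
  n19 'cacaa': b→20
  n20 'cacaab': ·  ←P6
  n21 'abc': c→22
  n22 'abcc': ·  ←P7

BFS fail/out derivation:
  n1('a'): parent n0 fail=0; on 'a' 0 → fail=0;  out ∅∪∅=∅
  n5('c'): parent n0 fail=0; on 'c' 0 → fail=0;  out {1}∪∅={1}
  n6('b'): parent n0 fail=0; on 'b' 0 → fail=0;  out ∅∪∅=∅
  n2('ac'): parent n1 fail=0; on 'c' 0 → fail=5;  out ∅∪{1}={1}
  n7('ba'): parent n6 fail=0; on 'a' 0 → fail=1;  out ∅∪∅=∅
  n11('ca'): parent n5 fail=0; on 'a' 0 → fail=1;  out {3}∪∅={3}
  n12('ab'): parent n1 fail=0; on 'b' 0 → fail=6;  out ∅∪∅=∅
  n15('aa'): parent n1 fail=0; on 'a' 0 → fail=1;  out ∅∪∅=∅
  n3('aca'): parent n2 fail=5; on 'a' 5 → fail=11;  out ∅∪{3}={3}
  n8('bab'): parent n7 fail=1; on 'b' 1 → fail=12;  out ∅∪∅=∅
  n13('abb'): parent n12 fail=6; on 'b' 6→0 → fail=6;  out ∅∪∅=∅
  n16('aab'): parent n15 fail=1; on 'b' 1 → fail=12;  out {5}∪∅={5}
  n17('cac'): parent n11 fail=1; on 'c' 1 → fail=2;  out ∅∪{1}={1}
  n21('abc'): parent n12 fail=6; on 'c' 6→0 → fail=5;  out ∅∪{1}={1}
  n4('acaa'): parent n3 fail=11; on 'a' 11→1 → fail=15;  out {0}∪∅={0}
  n9('babc'): parent n8 fail=12; on 'c' 12 → fail=21;  out ∅∪{1}={1}
  n14('abba'): parent n13 fail=6; on 'a' 6 → fail=7;  out {4}∪∅={4}
  n18('caca'): parent n17 fail=2; on 'a' 2 → fail=3;  out ∅∪{3}={3}
  n22('abcc'): parent n21 fail=5; on 'c' 5→0 → fail=5;  out {7}∪{1}={1,7}
  n10('babcc'): parent n9 fail=21; on 'c' 21 → fail=22;  out {2}∪{1,7}={1,2,7}
  n19('cacaa'): parent n18 fail=3; on 'a' 3 → fail=4;  out ∅∪{0}={0}
  n20('cacaab'): parent n19 fail=4; on 'b' 4→15 → fail=16;  out {6}∪{5}={5,6}

Run:
[0] read 'b'  n0⇒n6
[1] read 'a'  n6⇒n7
[2] read 'b'  n7⇒n8
[3] read 'c'  n8⇒n9  ** P1@[3:3]
[4] read 'c'  n9⇒n10  ** P1@[4:4],P2@[0:4],P7@[1:4]
[5] read 'a'  n10⇒n11 (via fail)  ** P3@[4:5]
[6] read 'a'  n11⇒n15 (via fail)
[7] read 'b'  n15⇒n16  ** P5@[5:7]
[8] read 'c'  n16⇒n21 (via fail)  ** P1@[8:8]
[9] read 'c'  n21⇒n22  ** P1@[9:9],P7@[6:9]
[10] read 'a'  n22⇒n11 (via fail)  ** P3@[9:10]
[11] read 'b'  n11⇒n12 (via fail)
[12] read 'a'  n12⇒n7 (via fail)
[13] read 'b'  n7⇒n8
[14] read 'c'  n8⇒n9  ** P1@[14:14]
[15] read 'c'  n9⇒n10  ** P1@[15:15],P2@[11:15],P7@[12:15]
[16] read 'b'  n10⇒n6 (via fail)
[17] read 'a'  n6⇒n7
[18] read 'c'  n7⇒n2 (via fail)  ** P1@[18:18]
[19] read 'a'  n2⇒n3  ** P3@[18:19]
[20] read 'a'  n3⇒n4  ** P0@[17:20]
[21] read 'b'  n4⇒n16 (via fail)  ** P5@[19:21]
[22] read 'a'  n16⇒n7 (via fail)
[23] read 'c'  n7⇒n2 (via fail)  ** P1@[23:23]
[24] read 'a'  n2⇒n3  ** P3@[23:24]
[25] read 'c'  n3⇒n17 (via fail)  ** P1@[25:25]
[26] read 'a'  n17⇒n18  ** P3@[25:26]
[27] read 'b'  n18⇒n12 (via fail)
[28] read 'c'  n12⇒n21  ** P1@[28:28]
[29] read 'b'  n21⇒n6 (via fail)
[30] read 'c'  n6⇒n5 (via fail)  ** P1@[30:30]
[31] read 'a'  n5⇒n11  ** P3@[30:31]
[32] read 'c'  n11⇒n17  ** P1@[32:32]
[33] read 'c'  n17⇒n5 (via fail)  ** P1@[33:33]
[34] read 'c'  n5⇒n5 (via fail)  ** P1@[34:34]
[35] read 'c'  n5⇒n5 (via fail)  ** P1@[35:35]
[36] read 'b'  n5⇒n6 (via fail)
[37] read 'a'  n6⇒n7
[38] read 'a'  n7⇒n15 (via fail)
[39] read 'b'  n15⇒n16  ** P5@[37:39]
[40] read 'a'  n16⇒n7 (via fail)
[41] read 'a'  n7⇒n15 (via fail)
[42] read 'b'  n15⇒n16  ** P5@[40:42]
[43] read 'a'  n16⇒n7 (via fail)
[44] read 'b'  n7⇒n8
[45] read 'c'  n8⇒n9  ** P1@[45:45]
[46] read 'c'  n9⇒n10  ** P1@[46:46],P2@[42:46],P7@[43:46]
[47] read 'c'  n10⇒n5 (via fail)  ** P1@[47:47]
[48] read 'a'  n5⇒n11  ** P3@[47:48]
[49] read 'b'  n11⇒n12 (via fail)
[50] read 'c'  n12⇒n21  ** P1@[50:50]
[51] read 'b'  n21⇒n6 (via fail)
[52] read 'a'  n6⇒n7
[53] read 'a'  n7⇒n15 (via fail)
[54] read 'a'  n15⇒n15 (via fail)
[55] read 'b'  n15⇒n16  ** P5@[53:55]
[56] read 'b'  n16⇒n13 (via fail)
[57] read 'b'  n13⇒n6 (via fail)
[58] read 'a'  n6⇒n7
[59] read 'a'  n7⇒n15 (via fail)
[60] read 'b'  n15⇒n16  ** P5@[58:60]
[61] read 'b'  n16⇒n13 (via fail)
[62] read 'a'  n13⇒n14  ** P4@[59:62]
[63] read 'c'  n14⇒n2 (via fail)  ** P1@[63:63]

All matches (sorted): [[3,1],[4,1],[4,2],[4,7],[5,3],[7,5],[8,1],[9,1],[9,7],[10,3],[14,1],[15,1],[15,2],[15,7],[18,1],[19,3],[20,0],[21,5],[23,1],[24,3],[25,1],[26,3],[28,1],[30,1],[31,3],[32,1],[33,1],[34,1],[35,1],[39,5],[42,5],[45,1],[46,1],[46,2],[46,7],[47,1],[48,3],[50,1],[55,5],[60,5],[62,4],[63,1]]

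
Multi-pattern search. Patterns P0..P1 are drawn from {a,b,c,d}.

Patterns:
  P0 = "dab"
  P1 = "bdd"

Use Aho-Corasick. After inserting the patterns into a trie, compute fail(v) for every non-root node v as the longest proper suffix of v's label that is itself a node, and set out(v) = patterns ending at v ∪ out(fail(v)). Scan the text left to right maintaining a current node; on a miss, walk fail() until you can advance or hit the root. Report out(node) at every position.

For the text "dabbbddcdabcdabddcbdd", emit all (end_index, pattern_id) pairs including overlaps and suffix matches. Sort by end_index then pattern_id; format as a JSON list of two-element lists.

Build automaton:
Trie (insert patterns):
  0='ε' goto b→4 d→1
  1='d' goto a→2
  2='da' goto b→3
  3='dab' goto ·  [P0 ends]
  4='b' goto d→5
  5='bd' goto d→6
  6='bdd' goto ·  [P1 ends]

BFS fail/out derivation:
  n1('d'): parent n0 fail=0; on 'd' 0 → fail=0;  out ∅∪∅=∅
  n4('b'): parent n0 fail=0; on 'b' 0 → fail=0;  out ∅∪∅=∅
  n2('da'): parent n1 fail=0; on 'a' 0 → fail=0;  out ∅∪∅=∅
  n5('bd'): parent n4 fail=0; on 'd' 0 → fail=1;  out ∅∪∅=∅
  n3('dab'): parent n2 fail=0; on 'b' 0 → fail=4;  out {0}∪∅={0}
  n6('bdd'): parent n5 fail=1; on 'd' 1→0 → fail=1;  out {1}∪∅={1}

Text stream:
[0] read 'd'  n0⇒n1
[1] read 'a'  n1⇒n2
[2] read 'b'  n2⇒n3  ** P0@[0:2]
[3] read 'b'  n3⇒n4 ·f
[4] read 'b'  n4⇒n4 ·f
[5] read 'd'  n4⇒n5
[6] read 'd'  n5⇒n6  ** P1@[4:6]
[7] read 'c'  n6⇒n0 ·f
[8] read 'd'  n0⇒n1
[9] read 'a'  n1⇒n2
[10] read 'b'  n2⇒n3  ** P0@[8:10]
[11] read 'c'  n3⇒n0 ·f
[12] read 'd'  n0⇒n1
[13] read 'a'  n1⇒n2
[14] read 'b'  n2⇒n3  ** P0@[12:14]
[15] read 'd'  n3⇒n5 ·f
[16] read 'd'  n5⇒n6  ** P1@[14:16]
[17] read 'c'  n6⇒n0 ·f
[18] read 'b'  n0⇒n4
[19] read 'd'  n4⇒n5
[20] read 'd'  n5⇒n6  ** P1@[18:20]

Result: [[2,0],[6,1],[10,0],[14,0],[16,1],[20,1]]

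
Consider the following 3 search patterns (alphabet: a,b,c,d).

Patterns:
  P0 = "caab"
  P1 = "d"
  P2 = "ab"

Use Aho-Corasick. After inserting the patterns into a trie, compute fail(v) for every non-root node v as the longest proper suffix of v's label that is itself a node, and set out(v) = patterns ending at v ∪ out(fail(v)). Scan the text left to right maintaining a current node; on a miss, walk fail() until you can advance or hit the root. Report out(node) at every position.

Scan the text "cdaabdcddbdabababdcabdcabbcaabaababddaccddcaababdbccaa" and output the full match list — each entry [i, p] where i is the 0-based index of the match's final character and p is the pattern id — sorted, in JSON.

Build automaton:
Trie nodes:
  n0 'ε': a→6 c→1 d→5
  n1 'c': a→2
  n2 'ca': a→3
  n3 'caa': b→4
  n4 'caab': ·  [P0 ends]
  n5 'd': ·  [P1 ends]
  n6 'a': b→7
  n7 'ab': ·  [P2 ends]

Failure links (BFS by depth):
  n1('c'): parent n0 fail=0; on 'c' 0 → fail=0;  out ∅∪∅=∅
  n5('d'): parent n0 fail=0; on 'd' 0 → fail=0;  out {1}∪∅={1}
  n6('a'): parent n0 fail=0; on 'a' 0 → fail=0;  out ∅∪∅=∅
  n2('ca'): parent n1 fail=0; on 'a' 0 → fail=6;  out ∅∪∅=∅
  n7('ab'): parent n6 fail=0; on 'b' 0 → fail=0;  out {2}∪∅={2}
  n3('caa'): parent n2 fail=6; on 'a' 6→0 → fail=6;  out ∅∪∅=∅
  n4('caab'): parent n3 fail=6; on 'b' 6 → fail=7;  out {0}∪{2}={0,2}

Run:
i=0 'c': node 0→1
i=1 'd': node 1→5 (fail-walked)  emit P1@[1:1]
i=2 'a': node 5→6 (fail-walked)
i=3 'a': node 6→6 (fail-walked)
i=4 'b': node 6→7  emit P2@[3:4]
i=5 'd': node 7→5 (fail-walked)  emit P1@[5:5]
i=6 'c': node 5→1 (fail-walked)
i=7 'd': node 1→5 (fail-walked)  emit P1@[7:7]
i=8 'd': node 5→5 (fail-walked)  emit P1@[8:8]
i=9 'b': node 5→0 (fail-walked)
i=10 'd': node 0→5  emit P1@[10:10]
i=11 'a': node 5→6 (fail-walked)
i=12 'b': node 6→7  emit P2@[11:12]
i=13 'a': node 7→6 (fail-walked)
i=14 'b': node 6→7  emit P2@[13:14]
i=15 'a': node 7→6 (fail-walked)
i=16 'b': node 6→7  emit P2@[15:16]
i=17 'd': node 7→5 (fail-walked)  emit P1@[17:17]
i=18 'c': node 5→1 (fail-walked)
i=19 'a': node 1→2
i=20 'b': node 2→7 (fail-walked)  emit P2@[19:20]
i=21 'd': node 7→5 (fail-walked)  emit P1@[21:21]
i=22 'c': node 5→1 (fail-walked)
i=23 'a': node 1→2
i=24 'b': node 2→7 (fail-walked)  emit P2@[23:24]
i=25 'b': node 7→0 (fail-walked)
i=26 'c': node 0→1
i=27 'a': node 1→2
i=28 'a': node 2→3
i=29 'b': node 3→4  emit P0@[26:29],P2@[28:29]
i=30 'a': node 4→6 (fail-walked)
i=31 'a': node 6→6 (fail-walked)
i=32 'b': node 6→7  emit P2@[31:32]
i=33 'a': node 7→6 (fail-walked)
i=34 'b': node 6→7  emit P2@[33:34]
i=35 'd': node 7→5 (fail-walked)  emit P1@[35:35]
i=36 'd': node 5→5 (fail-walked)  emit P1@[36:36]
i=37 'a': node 5→6 (fail-walked)
i=38 'c': node 6→1 (fail-walked)
i=39 'c': node 1→1 (fail-walked)
i=40 'd': node 1→5 (fail-walked)  emit P1@[40:40]
i=41 'd': node 5→5 (fail-walked)  emit P1@[41:41]
i=42 'c': node 5→1 (fail-walked)
i=43 'a': node 1→2
i=44 'a': node 2→3
i=45 'b': node 3→4  emit P0@[42:45],P2@[44:45]
i=46 'a': node 4→6 (fail-walked)
i=47 'b': node 6→7  emit P2@[46:47]
i=48 'd': node 7→5 (fail-walked)  emit P1@[48:48]
i=49 'b': node 5→0 (fail-walked)
i=50 'c': node 0→1
i=51 'c': node 1→1 (fail-walked)
i=52 'a': node 1→2
i=53 'a': node 2→3

Result: [[1,1],[4,2],[5,1],[7,1],[8,1],[10,1],[12,2],[14,2],[16,2],[17,1],[20,2],[21,1],[24,2],[29,0],[29,2],[32,2],[34,2],[35,1],[36,1],[40,1],[41,1],[45,0],[45,2],[47,2],[48,1]]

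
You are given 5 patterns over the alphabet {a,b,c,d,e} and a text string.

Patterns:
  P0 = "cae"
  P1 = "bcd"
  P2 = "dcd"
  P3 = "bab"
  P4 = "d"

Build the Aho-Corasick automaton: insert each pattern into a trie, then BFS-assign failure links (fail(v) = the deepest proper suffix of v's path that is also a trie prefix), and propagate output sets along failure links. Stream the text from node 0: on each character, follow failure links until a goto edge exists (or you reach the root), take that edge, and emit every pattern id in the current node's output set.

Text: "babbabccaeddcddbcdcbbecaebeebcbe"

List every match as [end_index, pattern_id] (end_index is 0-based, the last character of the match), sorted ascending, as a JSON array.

Build:
Trie (insert patterns):
  0='ε' goto b→4 c→1 d→7
  1='c' goto a→2
  2='ca' goto e→3
  3='cae' goto ·  ←P0
  4='b' goto a→10 c→5
  5='bc' goto d→6
  6='bcd' goto ·  ←P1
  7='d' goto c→8  ←P4
  8='dc' goto d→9
  9='dcd' goto ·  ←P2
  10='ba' goto b→11
  11='bab' goto ·  ←P3

BFS fail/out derivation:
  n1('c'): parent n0 fail=0; on 'c' 0 → fail=0;  out ∅∪∅=∅
  n4('b'): parent n0 fail=0; on 'b' 0 → fail=0;  out ∅∪∅=∅
  n7('d'): parent n0 fail=0; on 'd' 0 → fail=0;  out {4}∪∅={4}
  n2('ca'): parent n1 fail=0; on 'a' 0 → fail=0;  out ∅∪∅=∅
  n5('bc'): parent n4 fail=0; on 'c' 0 → fail=1;  out ∅∪∅=∅
  n8('dc'): parent n7 fail=0; on 'c' 0 → fail=1;  out ∅∪∅=∅
  n10('ba'): parent n4 fail=0; on 'a' 0 → fail=0;  out ∅∪∅=∅
  n3('cae'): parent n2 fail=0; on 'e' 0 → fail=0;  out {0}∪∅={0}
  n6('bcd'): parent n5 fail=1; on 'd' 1→0 → fail=7;  out {1}∪{4}={1,4}
  n9('dcd'): parent n8 fail=1; on 'd' 1→0 → fail=7;  out {2}∪{4}={2,4}
  n11('bab'): parent n10 fail=0; on 'b' 0 → fail=4;  out {3}∪∅={3}

Text stream:
pos 0 'b': at 4
pos 1 'a': at 10
pos 2 'b': at 11  emit P3@[0:2]
pos 3 'b': at 4 (fail-walked)
pos 4 'a': at 10
pos 5 'b': at 11  emit P3@[3:5]
pos 6 'c': at 5 (fail-walked)
pos 7 'c': at 1 (fail-walked)
pos 8 'a': at 2
pos 9 'e': at 3  emit P0@[7:9]
pos 10 'd': at 7 (fail-walked)  emit P4@[10:10]
pos 11 'd': at 7 (fail-walked)  emit P4@[11:11]
pos 12 'c': at 8
pos 13 'd': at 9  emit P2@[11:13],P4@[13:13]
pos 14 'd': at 7 (fail-walked)  emit P4@[14:14]
pos 15 'b': at 4 (fail-walked)
pos 16 'c': at 5
pos 17 'd': at 6  emit P1@[15:17],P4@[17:17]
pos 18 'c': at 8 (fail-walked)
pos 19 'b': at 4 (fail-walked)
pos 20 'b': at 4 (fail-walked)
pos 21 'e': at 0 (fail-walked)
pos 22 'c': at 1
pos 23 'a': at 2
pos 24 'e': at 3  emit P0@[22:24]
pos 25 'b': at 4 (fail-walked)
pos 26 'e': at 0 (fail-walked)
pos 27 'e': at 0
pos 28 'b': at 4
pos 29 'c': at 5
pos 30 'b': at 4 (fail-walked)
pos 31 'e': at 0 (fail-walked)

All matches (sorted): [[2,3],[5,3],[9,0],[10,4],[11,4],[13,2],[13,4],[14,4],[17,1],[17,4],[24,0]]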